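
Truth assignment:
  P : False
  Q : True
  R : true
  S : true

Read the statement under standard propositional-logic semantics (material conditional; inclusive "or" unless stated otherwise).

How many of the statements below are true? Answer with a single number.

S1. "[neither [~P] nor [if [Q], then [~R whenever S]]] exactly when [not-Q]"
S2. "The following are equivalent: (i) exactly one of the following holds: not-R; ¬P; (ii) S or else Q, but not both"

1

S1: Parsed as (~P nor (Q -> (S -> ~R))) <-> ~Q

~P = ~F = T
~R = ~T = F
S -> ~R = T -> F = F
Q -> (S -> ~R) = T -> F = F
~P nor (Q -> (S -> ~R)) = T nor F = F
~Q = ~T = F
(~P nor (Q -> (S -> ~R))) <-> ~Q = F <-> F = T
Hence S1 is true.

S2: Formalization: (~R xor ~P) <-> (S xor Q)

~R = ~T = F
~P = ~F = T
~R xor ~P = F xor T = T
S xor Q = T xor T = F
(~R xor ~P) <-> (S xor Q) = T <-> F = F
So S2 is false.

Count: 1.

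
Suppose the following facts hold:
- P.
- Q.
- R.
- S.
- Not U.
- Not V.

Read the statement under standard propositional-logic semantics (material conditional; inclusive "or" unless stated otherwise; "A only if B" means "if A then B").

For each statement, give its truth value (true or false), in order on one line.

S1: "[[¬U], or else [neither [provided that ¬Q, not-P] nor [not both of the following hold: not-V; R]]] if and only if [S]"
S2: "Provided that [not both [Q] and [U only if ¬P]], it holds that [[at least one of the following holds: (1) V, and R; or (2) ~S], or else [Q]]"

S1: In symbols: (~U | ((~Q -> ~P) nor (~V nand R))) <-> S

~U = ~F = T
~Q = ~T = F
~P = ~T = F
~Q -> ~P = F -> F = T
~V = ~F = T
~V nand R = T nand T = F
(~Q -> ~P) nor (~V nand R) = T nor F = F
~U | ((~Q -> ~P) nor (~V nand R)) = T | F = T
(~U | ((~Q -> ~P) nor (~V nand R))) <-> S = T <-> T = T
So S1 is true.

S2: Parsed as (Q nand (U -> ~P)) -> (((V & R) | ~S) | Q)

~P = ~T = F
U -> ~P = F -> F = T
Q nand (U -> ~P) = T nand T = F
V & R = F & T = F
~S = ~T = F
(V & R) | ~S = F | F = F
((V & R) | ~S) | Q = F | T = T
(Q nand (U -> ~P)) -> (((V & R) | ~S) | Q) = F -> T = T
So S2 is true.

S1 T; S2 T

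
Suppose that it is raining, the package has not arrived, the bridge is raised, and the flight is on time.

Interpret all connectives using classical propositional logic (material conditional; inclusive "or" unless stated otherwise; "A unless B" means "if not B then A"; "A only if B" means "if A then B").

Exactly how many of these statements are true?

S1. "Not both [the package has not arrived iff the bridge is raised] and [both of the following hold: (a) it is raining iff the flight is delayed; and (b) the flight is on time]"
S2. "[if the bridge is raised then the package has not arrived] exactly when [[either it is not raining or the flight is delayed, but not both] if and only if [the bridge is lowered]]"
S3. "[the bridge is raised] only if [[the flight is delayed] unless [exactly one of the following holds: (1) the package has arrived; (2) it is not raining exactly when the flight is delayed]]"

3

Let K = "the package has arrived" (False), W = "the bridge is raised" (True), U = "it is raining" (True), D = "the flight is delayed" (False).

S1: Parsed as (not K iff W) nand ((U iff D) and not D)

not K = not False = True
not K iff W = True iff True = True
U iff D = True iff False = False
not D = not False = True
(U iff D) and not D = False and True = False
(not K iff W) nand ((U iff D) and not D) = True nand False = True
So S1 is true.

S2: This is (W -> not K) iff ((not U xor D) iff not W).

not K = not False = True
W -> not K = True -> True = True
not U = not True = False
not U xor D = False xor False = False
not W = not True = False
(not U xor D) iff not W = False iff False = True
(W -> not K) iff ((not U xor D) iff not W) = True iff True = True
Thus S2 is true.

S3: Parsed as W -> (D or (K xor (not U iff D)))

not U = not True = False
not U iff D = False iff False = True
K xor (not U iff D) = False xor True = True
D or (K xor (not U iff D)) = False or True = True
W -> (D or (K xor (not U iff D))) = True -> True = True
Thus S3 is true.

Count: 3.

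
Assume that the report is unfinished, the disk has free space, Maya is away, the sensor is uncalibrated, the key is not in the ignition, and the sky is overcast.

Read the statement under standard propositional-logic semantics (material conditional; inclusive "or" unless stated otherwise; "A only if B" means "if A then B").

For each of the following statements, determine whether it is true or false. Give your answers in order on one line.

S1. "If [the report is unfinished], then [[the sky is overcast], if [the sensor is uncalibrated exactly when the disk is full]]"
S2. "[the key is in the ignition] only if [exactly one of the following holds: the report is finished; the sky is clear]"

Let U = "the report is finished" (False), W = "the sensor is calibrated" (False), L = "the disk is full" (False), M = "the sky is overcast" (True), G = "the key is in the ignition" (False).

S1: Formalization: not U -> ((not W iff L) -> M)

not U = not False = True
not W = not False = True
not W iff L = True iff False = False
(not W iff L) -> M = False -> True = True
not U -> ((not W iff L) -> M) = True -> True = True
Hence S1 is true.

S2: This is G -> (U xor not M).

not M = not True = False
U xor not M = False xor False = False
G -> (U xor not M) = False -> False = True
So S2 is true.

S1 True / S2 True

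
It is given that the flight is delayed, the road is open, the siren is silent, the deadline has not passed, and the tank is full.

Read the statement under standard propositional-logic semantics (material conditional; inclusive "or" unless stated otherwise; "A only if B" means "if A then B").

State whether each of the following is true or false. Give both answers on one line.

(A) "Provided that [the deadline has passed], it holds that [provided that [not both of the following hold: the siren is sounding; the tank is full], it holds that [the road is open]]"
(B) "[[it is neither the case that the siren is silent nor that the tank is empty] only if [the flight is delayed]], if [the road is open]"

(A) T / (B) T

Let D = "the deadline has passed" (F), Q = "the siren is sounding" (F), H = "the tank is full" (T), U = "the road is closed" (F), G = "the flight is delayed" (T).

(A): Formalization: D → ((Q ↑ H) → ¬U)

Q ↑ H = F ↑ T = T
¬U = ¬F = T
(Q ↑ H) → ¬U = T → T = T
D → ((Q ↑ H) → ¬U) = F → T = T
So (A) is true.

(B): Parsed as ¬U → ((¬Q ↓ ¬H) → G)

¬U = ¬F = T
¬Q = ¬F = T
¬H = ¬T = F
¬Q ↓ ¬H = T ↓ F = F
(¬Q ↓ ¬H) → G = F → T = T
¬U → ((¬Q ↓ ¬H) → G) = T → T = T
So (B) is true.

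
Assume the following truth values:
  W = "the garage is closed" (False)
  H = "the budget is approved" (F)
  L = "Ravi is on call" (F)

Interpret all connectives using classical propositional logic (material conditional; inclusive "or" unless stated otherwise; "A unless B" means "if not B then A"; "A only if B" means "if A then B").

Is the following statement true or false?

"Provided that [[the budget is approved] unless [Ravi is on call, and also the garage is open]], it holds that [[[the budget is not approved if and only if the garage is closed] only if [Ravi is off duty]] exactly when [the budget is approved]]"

Values: H=F, L=F, W=F.
In symbols: (H | (L & ~W)) -> (((~H <-> W) -> ~L) <-> H)

~W = ~F = T
L & ~W = F & T = F
H | (L & ~W) = F | F = F
~H = ~F = T
~H <-> W = T <-> F = F
~L = ~F = T
(~H <-> W) -> ~L = F -> T = T
((~H <-> W) -> ~L) <-> H = T <-> F = F
(H | (L & ~W)) -> (((~H <-> W) -> ~L) <-> H) = F -> F = T

True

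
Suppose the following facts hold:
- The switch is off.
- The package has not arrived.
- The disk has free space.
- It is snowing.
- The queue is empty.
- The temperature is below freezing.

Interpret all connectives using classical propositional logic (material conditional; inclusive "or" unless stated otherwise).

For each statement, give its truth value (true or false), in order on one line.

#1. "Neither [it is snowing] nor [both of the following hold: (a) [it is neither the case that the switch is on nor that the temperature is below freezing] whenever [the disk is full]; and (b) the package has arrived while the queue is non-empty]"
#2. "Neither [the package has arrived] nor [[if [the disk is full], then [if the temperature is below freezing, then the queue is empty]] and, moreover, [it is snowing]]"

#1 F; #2 F

Let Q = "it is snowing" (T), H = "the disk is full" (F), G = "the switch is on" (F), V = "the temperature is below freezing" (T), D = "the package has arrived" (F), M = "the queue is empty" (T).

#1: Parsed as Q nor ((H -> (G nor V)) & (D & ~M))

G nor V = F nor T = F
H -> (G nor V) = F -> F = T
~M = ~T = F
D & ~M = F & F = F
(H -> (G nor V)) & (D & ~M) = T & F = F
Q nor ((H -> (G nor V)) & (D & ~M)) = T nor F = F
Thus #1 is false.

#2: In symbols: D nor ((H -> (V -> M)) & Q)

V -> M = T -> T = T
H -> (V -> M) = F -> T = T
(H -> (V -> M)) & Q = T & T = T
D nor ((H -> (V -> M)) & Q) = F nor T = F
Thus #2 is false.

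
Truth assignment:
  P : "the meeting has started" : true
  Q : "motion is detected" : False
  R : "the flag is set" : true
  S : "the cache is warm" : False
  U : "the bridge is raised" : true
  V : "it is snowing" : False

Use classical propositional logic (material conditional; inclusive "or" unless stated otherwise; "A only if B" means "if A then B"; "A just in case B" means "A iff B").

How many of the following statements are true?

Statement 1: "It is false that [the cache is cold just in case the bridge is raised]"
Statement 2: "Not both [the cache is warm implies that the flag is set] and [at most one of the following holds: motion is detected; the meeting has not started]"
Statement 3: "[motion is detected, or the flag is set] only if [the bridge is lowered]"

Statement 1: Formalization: not (not S iff U)

not S = not False = True
not S iff U = True iff True = True
not (not S iff U) = not True = False
Hence Statement 1 is false.

Statement 2: Parsed as (S -> R) nand (Q nand not P)

S -> R = False -> True = True
not P = not True = False
Q nand not P = False nand False = True
(S -> R) nand (Q nand not P) = True nand True = False
Thus Statement 2 is false.

Statement 3: In symbols: (Q or R) -> not U

Q or R = False or True = True
not U = not True = False
(Q or R) -> not U = True -> False = False
So Statement 3 is false.

Count: 0.

0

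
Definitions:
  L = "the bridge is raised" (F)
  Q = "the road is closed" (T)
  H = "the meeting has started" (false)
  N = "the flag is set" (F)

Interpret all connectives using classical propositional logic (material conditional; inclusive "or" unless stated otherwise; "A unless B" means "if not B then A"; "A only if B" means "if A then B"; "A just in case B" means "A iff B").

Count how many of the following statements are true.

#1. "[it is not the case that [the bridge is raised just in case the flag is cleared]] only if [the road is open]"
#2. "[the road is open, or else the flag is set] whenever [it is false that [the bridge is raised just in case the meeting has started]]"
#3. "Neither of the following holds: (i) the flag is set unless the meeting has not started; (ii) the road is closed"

#1: In symbols: not (L iff not N) -> not Q

not N = not False = True
L iff not N = False iff True = False
not (L iff not N) = not False = True
not Q = not True = False
not (L iff not N) -> not Q = True -> False = False
Thus #1 is false.

#2: Formalization: not (L iff H) -> (not Q or N)

L iff H = False iff False = True
not (L iff H) = not True = False
not Q = not True = False
not Q or N = False or False = False
not (L iff H) -> (not Q or N) = False -> False = True
Hence #2 is true.

#3: In symbols: (N or not H) nor Q

not H = not False = True
N or not H = False or True = True
(N or not H) nor Q = True nor True = False
So #3 is false.

1 of the 3 statements is true (#2).

1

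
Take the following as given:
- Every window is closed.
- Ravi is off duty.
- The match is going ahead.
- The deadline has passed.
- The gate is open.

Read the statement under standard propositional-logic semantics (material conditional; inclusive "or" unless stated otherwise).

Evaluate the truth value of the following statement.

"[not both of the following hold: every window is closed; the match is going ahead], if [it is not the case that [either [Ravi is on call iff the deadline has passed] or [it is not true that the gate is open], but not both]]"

Let Q = "Ravi is on call" (F), S = "the deadline has passed" (T), U = "the gate is open" (T), P = "a window is open" (F), R = "the match is cancelled" (F).
Parsed as ~((Q <-> S) xor ~U) -> (~P nand ~R)

Q <-> S = F <-> T = F
~U = ~T = F
(Q <-> S) xor ~U = F xor F = F
~((Q <-> S) xor ~U) = ~F = T
~P = ~F = T
~R = ~F = T
~P nand ~R = T nand T = F
~((Q <-> S) xor ~U) -> (~P nand ~R) = T -> F = F

The statement is false.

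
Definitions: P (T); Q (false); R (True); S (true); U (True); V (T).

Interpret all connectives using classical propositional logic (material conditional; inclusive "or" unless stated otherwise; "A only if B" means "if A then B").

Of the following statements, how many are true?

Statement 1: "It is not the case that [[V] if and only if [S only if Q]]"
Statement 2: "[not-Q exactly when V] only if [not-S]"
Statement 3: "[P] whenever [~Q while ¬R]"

2

Statement 1: Parsed as ¬(V ↔ (S → Q))

S → Q = T → F = F
V ↔ (S → Q) = T ↔ F = F
¬(V ↔ (S → Q)) = ¬F = T
Hence Statement 1 is true.

Statement 2: In symbols: (¬Q ↔ V) → ¬S

¬Q = ¬F = T
¬Q ↔ V = T ↔ T = T
¬S = ¬T = F
(¬Q ↔ V) → ¬S = T → F = F
Hence Statement 2 is false.

Statement 3: Formalization: (¬Q ∧ ¬R) → P

¬Q = ¬F = T
¬R = ¬T = F
¬Q ∧ ¬R = T ∧ F = F
(¬Q ∧ ¬R) → P = F → T = T
Thus Statement 3 is true.

2 of the 3 statements are true (Statement 1, Statement 3).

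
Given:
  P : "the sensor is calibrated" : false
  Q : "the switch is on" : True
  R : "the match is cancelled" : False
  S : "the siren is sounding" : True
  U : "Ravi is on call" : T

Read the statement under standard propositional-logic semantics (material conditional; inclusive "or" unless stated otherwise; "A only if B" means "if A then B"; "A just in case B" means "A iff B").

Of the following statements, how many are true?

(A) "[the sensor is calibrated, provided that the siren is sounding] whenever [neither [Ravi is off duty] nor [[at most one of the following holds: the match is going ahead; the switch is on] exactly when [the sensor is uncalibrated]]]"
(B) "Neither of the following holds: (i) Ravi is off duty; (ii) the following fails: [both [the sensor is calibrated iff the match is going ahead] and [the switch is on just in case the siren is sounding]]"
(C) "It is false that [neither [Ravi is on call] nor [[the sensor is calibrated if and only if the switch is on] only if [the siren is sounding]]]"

(A): This is (~U nor ((~R nand Q) <-> ~P)) -> (S -> P).

~U = ~T = F
~R = ~F = T
~R nand Q = T nand T = F
~P = ~F = T
(~R nand Q) <-> ~P = F <-> T = F
~U nor ((~R nand Q) <-> ~P) = F nor F = T
S -> P = T -> F = F
(~U nor ((~R nand Q) <-> ~P)) -> (S -> P) = T -> F = F
Thus (A) is false.

(B): This is ~U nor ~((P <-> ~R) & (Q <-> S)).

~U = ~T = F
~R = ~F = T
P <-> ~R = F <-> T = F
Q <-> S = T <-> T = T
(P <-> ~R) & (Q <-> S) = F & T = F
~((P <-> ~R) & (Q <-> S)) = ~F = T
~U nor ~((P <-> ~R) & (Q <-> S)) = F nor T = F
So (B) is false.

(C): In symbols: ~(U nor ((P <-> Q) -> S))

P <-> Q = F <-> T = F
(P <-> Q) -> S = F -> T = T
U nor ((P <-> Q) -> S) = T nor T = F
~(U nor ((P <-> Q) -> S)) = ~F = T
So (C) is true.

1 of the 3 statements is true.

1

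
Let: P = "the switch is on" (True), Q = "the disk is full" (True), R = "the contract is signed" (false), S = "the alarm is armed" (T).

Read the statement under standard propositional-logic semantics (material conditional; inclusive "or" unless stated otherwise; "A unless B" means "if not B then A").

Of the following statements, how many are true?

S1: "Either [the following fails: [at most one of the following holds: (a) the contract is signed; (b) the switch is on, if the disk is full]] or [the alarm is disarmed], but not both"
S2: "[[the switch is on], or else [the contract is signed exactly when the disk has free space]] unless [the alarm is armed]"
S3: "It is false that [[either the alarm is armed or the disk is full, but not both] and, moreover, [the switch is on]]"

2

S1: Formalization: ¬(R ↑ (Q → P)) ⊕ ¬S

Q → P = T → T = T
R ↑ (Q → P) = F ↑ T = T
¬(R ↑ (Q → P)) = ¬T = F
¬S = ¬T = F
¬(R ↑ (Q → P)) ⊕ ¬S = F ⊕ F = F
Hence S1 is false.

S2: Formalization: (P ∨ (R ↔ ¬Q)) ∨ S

¬Q = ¬T = F
R ↔ ¬Q = F ↔ F = T
P ∨ (R ↔ ¬Q) = T ∨ T = T
(P ∨ (R ↔ ¬Q)) ∨ S = T ∨ T = T
Thus S2 is true.

S3: This is ¬((S ⊕ Q) ∧ P).

S ⊕ Q = T ⊕ T = F
(S ⊕ Q) ∧ P = F ∧ T = F
¬((S ⊕ Q) ∧ P) = ¬F = T
Hence S3 is true.

True statements: 2 (S2, S3).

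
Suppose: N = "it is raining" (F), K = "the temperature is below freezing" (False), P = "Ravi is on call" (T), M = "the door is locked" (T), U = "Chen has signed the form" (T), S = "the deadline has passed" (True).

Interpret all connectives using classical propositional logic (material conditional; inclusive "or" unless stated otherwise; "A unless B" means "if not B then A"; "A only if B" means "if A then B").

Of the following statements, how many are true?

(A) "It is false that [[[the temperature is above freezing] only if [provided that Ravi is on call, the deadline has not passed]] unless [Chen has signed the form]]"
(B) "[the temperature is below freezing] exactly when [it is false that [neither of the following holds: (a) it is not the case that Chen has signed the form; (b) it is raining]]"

(A): Formalization: ¬((¬K → (P → ¬S)) ∨ U)

¬K = ¬F = T
¬S = ¬T = F
P → ¬S = T → F = F
¬K → (P → ¬S) = T → F = F
(¬K → (P → ¬S)) ∨ U = F ∨ T = T
¬((¬K → (P → ¬S)) ∨ U) = ¬T = F
Thus (A) is false.

(B): In symbols: K ↔ ¬(¬U ↓ N)

¬U = ¬T = F
¬U ↓ N = F ↓ F = T
¬(¬U ↓ N) = ¬T = F
K ↔ ¬(¬U ↓ N) = F ↔ F = T
Hence (B) is true.

Count: 1.

1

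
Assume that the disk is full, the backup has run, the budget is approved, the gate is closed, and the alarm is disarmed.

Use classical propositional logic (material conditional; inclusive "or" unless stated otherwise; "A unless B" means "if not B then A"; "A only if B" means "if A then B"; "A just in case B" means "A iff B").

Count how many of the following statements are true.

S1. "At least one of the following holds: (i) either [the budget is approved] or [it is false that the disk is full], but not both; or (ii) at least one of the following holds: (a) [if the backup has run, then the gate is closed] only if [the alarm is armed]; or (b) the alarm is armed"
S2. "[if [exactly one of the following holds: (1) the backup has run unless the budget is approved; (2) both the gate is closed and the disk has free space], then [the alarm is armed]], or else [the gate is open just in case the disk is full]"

1

Let Q = "the budget is approved" (True), S = "the disk is full" (True), W = "the backup has run" (True), U = "the gate is open" (False), V = "the alarm is armed" (False).

S1: Formalization: (Q xor not S) or (((W -> not U) -> V) or V)

not S = not True = False
Q xor not S = True xor False = True
not U = not False = True
W -> not U = True -> True = True
(W -> not U) -> V = True -> False = False
((W -> not U) -> V) or V = False or False = False
(Q xor not S) or (((W -> not U) -> V) or V) = True or False = True
Thus S1 is true.

S2: Parsed as (((W or Q) xor (not U and not S)) -> V) or (U iff S)

W or Q = True or True = True
not U = not False = True
not S = not True = False
not U and not S = True and False = False
(W or Q) xor (not U and not S) = True xor False = True
((W or Q) xor (not U and not S)) -> V = True -> False = False
U iff S = False iff True = False
(((W or Q) xor (not U and not S)) -> V) or (U iff S) = False or False = False
Hence S2 is false.

1 of the 2 statements is true (S1).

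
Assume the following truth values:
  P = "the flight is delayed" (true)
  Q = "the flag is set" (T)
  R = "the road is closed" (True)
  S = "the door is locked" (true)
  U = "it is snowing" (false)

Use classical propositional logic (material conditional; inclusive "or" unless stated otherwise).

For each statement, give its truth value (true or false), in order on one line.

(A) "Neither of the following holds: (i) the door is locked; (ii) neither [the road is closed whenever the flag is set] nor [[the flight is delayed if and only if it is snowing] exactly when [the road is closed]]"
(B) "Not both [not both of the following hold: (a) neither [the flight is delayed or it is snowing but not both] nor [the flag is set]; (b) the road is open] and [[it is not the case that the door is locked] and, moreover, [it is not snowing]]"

(A) F; (B) T

(A): This is S nor ((Q -> R) nor ((P <-> U) <-> R)).

Q -> R = T -> T = T
P <-> U = T <-> F = F
(P <-> U) <-> R = F <-> T = F
(Q -> R) nor ((P <-> U) <-> R) = T nor F = F
S nor ((Q -> R) nor ((P <-> U) <-> R)) = T nor F = F
So (A) is false.

(B): In symbols: (((P xor U) nor Q) nand ~R) nand (~S & ~U)

P xor U = T xor F = T
(P xor U) nor Q = T nor T = F
~R = ~T = F
((P xor U) nor Q) nand ~R = F nand F = T
~S = ~T = F
~U = ~F = T
~S & ~U = F & T = F
(((P xor U) nor Q) nand ~R) nand (~S & ~U) = T nand F = T
Thus (B) is true.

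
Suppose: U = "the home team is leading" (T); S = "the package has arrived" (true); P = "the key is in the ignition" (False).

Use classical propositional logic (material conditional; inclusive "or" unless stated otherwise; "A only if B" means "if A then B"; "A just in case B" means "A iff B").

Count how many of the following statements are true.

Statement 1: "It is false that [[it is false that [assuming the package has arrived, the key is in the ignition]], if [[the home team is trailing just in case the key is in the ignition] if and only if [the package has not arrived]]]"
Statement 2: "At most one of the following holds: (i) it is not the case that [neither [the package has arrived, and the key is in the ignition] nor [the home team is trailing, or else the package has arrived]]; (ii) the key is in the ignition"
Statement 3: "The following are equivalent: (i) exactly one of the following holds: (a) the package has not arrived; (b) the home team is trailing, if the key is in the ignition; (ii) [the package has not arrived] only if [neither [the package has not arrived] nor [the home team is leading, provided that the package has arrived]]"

Statement 1: This is ¬(((¬U ↔ P) ↔ ¬S) → ¬(S → P)).

¬U = ¬T = F
¬U ↔ P = F ↔ F = T
¬S = ¬T = F
(¬U ↔ P) ↔ ¬S = T ↔ F = F
S → P = T → F = F
¬(S → P) = ¬F = T
((¬U ↔ P) ↔ ¬S) → ¬(S → P) = F → T = T
¬(((¬U ↔ P) ↔ ¬S) → ¬(S → P)) = ¬T = F
Hence Statement 1 is false.

Statement 2: Formalization: ¬((S ∧ P) ↓ (¬U ∨ S)) ↑ P

S ∧ P = T ∧ F = F
¬U = ¬T = F
¬U ∨ S = F ∨ T = T
(S ∧ P) ↓ (¬U ∨ S) = F ↓ T = F
¬((S ∧ P) ↓ (¬U ∨ S)) = ¬F = T
¬((S ∧ P) ↓ (¬U ∨ S)) ↑ P = T ↑ F = T
Thus Statement 2 is true.

Statement 3: Parsed as (¬S ⊕ (P → ¬U)) ↔ (¬S → (¬S ↓ (S → U)))

¬S = ¬T = F
¬U = ¬T = F
P → ¬U = F → F = T
¬S ⊕ (P → ¬U) = F ⊕ T = T
¬S = ¬T = F
¬S = ¬T = F
S → U = T → T = T
¬S ↓ (S → U) = F ↓ T = F
¬S → (¬S ↓ (S → U)) = F → F = T
(¬S ⊕ (P → ¬U)) ↔ (¬S → (¬S ↓ (S → U))) = T ↔ T = T
Hence Statement 3 is true.

Count: 2.

2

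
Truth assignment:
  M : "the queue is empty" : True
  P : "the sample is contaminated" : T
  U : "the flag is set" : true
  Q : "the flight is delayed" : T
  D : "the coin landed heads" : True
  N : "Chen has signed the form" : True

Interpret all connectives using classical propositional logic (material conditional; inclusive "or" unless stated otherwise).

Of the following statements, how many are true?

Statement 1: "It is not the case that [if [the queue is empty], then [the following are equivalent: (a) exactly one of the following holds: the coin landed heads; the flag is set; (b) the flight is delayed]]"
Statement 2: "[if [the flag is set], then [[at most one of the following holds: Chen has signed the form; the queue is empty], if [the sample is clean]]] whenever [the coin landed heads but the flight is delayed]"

2

Statement 1: This is ~(M -> ((D xor U) <-> Q)).

D xor U = T xor T = F
(D xor U) <-> Q = F <-> T = F
M -> ((D xor U) <-> Q) = T -> F = F
~(M -> ((D xor U) <-> Q)) = ~F = T
Hence Statement 1 is true.

Statement 2: Formalization: (D & Q) -> (U -> (~P -> (N nand M)))

D & Q = T & T = T
~P = ~T = F
N nand M = T nand T = F
~P -> (N nand M) = F -> F = T
U -> (~P -> (N nand M)) = T -> T = T
(D & Q) -> (U -> (~P -> (N nand M))) = T -> T = T
Thus Statement 2 is true.

True statements: 2.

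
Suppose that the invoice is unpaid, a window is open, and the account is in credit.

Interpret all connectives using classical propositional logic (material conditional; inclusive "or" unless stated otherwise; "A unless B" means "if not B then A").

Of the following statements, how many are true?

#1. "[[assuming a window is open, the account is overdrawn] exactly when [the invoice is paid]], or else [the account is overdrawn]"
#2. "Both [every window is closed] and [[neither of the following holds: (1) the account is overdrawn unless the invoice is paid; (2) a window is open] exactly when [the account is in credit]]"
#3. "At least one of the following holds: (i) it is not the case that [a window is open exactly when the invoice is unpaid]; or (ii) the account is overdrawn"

Let Q = "a window is open" (T), R = "the account is overdrawn" (F), P = "the invoice is paid" (F).

#1: Formalization: ((Q → R) ↔ P) ∨ R

Q → R = T → F = F
(Q → R) ↔ P = F ↔ F = T
((Q → R) ↔ P) ∨ R = T ∨ F = T
Hence #1 is true.

#2: Formalization: ¬Q ∧ (((R ∨ P) ↓ Q) ↔ ¬R)

¬Q = ¬T = F
R ∨ P = F ∨ F = F
(R ∨ P) ↓ Q = F ↓ T = F
¬R = ¬F = T
((R ∨ P) ↓ Q) ↔ ¬R = F ↔ T = F
¬Q ∧ (((R ∨ P) ↓ Q) ↔ ¬R) = F ∧ F = F
Hence #2 is false.

#3: Formalization: ¬(Q ↔ ¬P) ∨ R

¬P = ¬F = T
Q ↔ ¬P = T ↔ T = T
¬(Q ↔ ¬P) = ¬T = F
¬(Q ↔ ¬P) ∨ R = F ∨ F = F
Thus #3 is false.

1 of the 3 statements is true.

1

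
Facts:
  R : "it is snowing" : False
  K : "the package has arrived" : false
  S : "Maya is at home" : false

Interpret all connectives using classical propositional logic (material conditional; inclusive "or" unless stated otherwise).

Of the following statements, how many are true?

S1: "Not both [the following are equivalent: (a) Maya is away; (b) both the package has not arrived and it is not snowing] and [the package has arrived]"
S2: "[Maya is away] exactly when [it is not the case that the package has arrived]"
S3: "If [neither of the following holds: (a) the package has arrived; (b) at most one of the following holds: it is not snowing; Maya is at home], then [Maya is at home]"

S1: Formalization: (not S iff (not K and not R)) nand K

not S = not False = True
not K = not False = True
not R = not False = True
not K and not R = True and True = True
not S iff (not K and not R) = True iff True = True
(not S iff (not K and not R)) nand K = True nand False = True
So S1 is true.

S2: Formalization: not S iff not K

not S = not False = True
not K = not False = True
not S iff not K = True iff True = True
Hence S2 is true.

S3: This is (K nor (not R nand S)) -> S.

not R = not False = True
not R nand S = True nand False = True
K nor (not R nand S) = False nor True = False
(K nor (not R nand S)) -> S = False -> False = True
So S3 is true.

3 of the 3 statements are true (S1, S2, S3).

3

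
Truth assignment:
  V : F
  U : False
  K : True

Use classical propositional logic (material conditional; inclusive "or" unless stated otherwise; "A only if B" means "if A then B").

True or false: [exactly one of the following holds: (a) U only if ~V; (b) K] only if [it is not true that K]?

This is ((U -> ~V) xor K) -> ~K.

~V = ~F = T
U -> ~V = F -> T = T
(U -> ~V) xor K = T xor T = F
~K = ~T = F
((U -> ~V) xor K) -> ~K = F -> F = T

True.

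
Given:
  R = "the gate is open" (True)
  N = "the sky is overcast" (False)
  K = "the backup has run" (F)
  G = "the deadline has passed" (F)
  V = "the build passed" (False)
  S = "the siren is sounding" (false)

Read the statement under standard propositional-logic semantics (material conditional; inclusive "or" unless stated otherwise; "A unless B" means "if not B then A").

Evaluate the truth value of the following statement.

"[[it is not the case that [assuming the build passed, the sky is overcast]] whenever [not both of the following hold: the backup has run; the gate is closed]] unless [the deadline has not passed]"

The statement is true.

Formalization: ((K ↑ ¬R) → ¬(V → N)) ∨ ¬G

¬R = ¬T = F
K ↑ ¬R = F ↑ F = T
V → N = F → F = T
¬(V → N) = ¬T = F
(K ↑ ¬R) → ¬(V → N) = T → F = F
¬G = ¬F = T
((K ↑ ¬R) → ¬(V → N)) ∨ ¬G = F ∨ T = T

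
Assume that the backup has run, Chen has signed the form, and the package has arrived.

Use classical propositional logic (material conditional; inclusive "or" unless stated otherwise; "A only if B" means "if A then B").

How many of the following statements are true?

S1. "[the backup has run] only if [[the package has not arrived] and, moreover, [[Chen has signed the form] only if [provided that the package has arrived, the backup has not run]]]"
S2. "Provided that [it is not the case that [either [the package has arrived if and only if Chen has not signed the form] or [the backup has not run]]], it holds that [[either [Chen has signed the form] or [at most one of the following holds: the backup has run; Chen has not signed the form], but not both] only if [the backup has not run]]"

1

Let L = "the backup has run" (T), M = "the package has arrived" (T), Q = "Chen has signed the form" (T).

S1: Formalization: L -> (~M & (Q -> (M -> ~L)))

~M = ~T = F
~L = ~T = F
M -> ~L = T -> F = F
Q -> (M -> ~L) = T -> F = F
~M & (Q -> (M -> ~L)) = F & F = F
L -> (~M & (Q -> (M -> ~L))) = T -> F = F
So S1 is false.

S2: Parsed as ~((M <-> ~Q) | ~L) -> ((Q xor (L nand ~Q)) -> ~L)

~Q = ~T = F
M <-> ~Q = T <-> F = F
~L = ~T = F
(M <-> ~Q) | ~L = F | F = F
~((M <-> ~Q) | ~L) = ~F = T
~Q = ~T = F
L nand ~Q = T nand F = T
Q xor (L nand ~Q) = T xor T = F
~L = ~T = F
(Q xor (L nand ~Q)) -> ~L = F -> F = T
~((M <-> ~Q) | ~L) -> ((Q xor (L nand ~Q)) -> ~L) = T -> T = T
So S2 is true.

Count: 1.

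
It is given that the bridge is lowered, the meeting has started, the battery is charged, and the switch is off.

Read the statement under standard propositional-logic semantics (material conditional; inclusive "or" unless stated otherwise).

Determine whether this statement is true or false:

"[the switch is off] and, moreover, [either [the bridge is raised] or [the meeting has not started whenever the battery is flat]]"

Let S = "the switch is on" (F), P = "the bridge is raised" (F), R = "the battery is charged" (T), Q = "the meeting has started" (T).
In symbols: ¬S ∧ (P ∨ (¬R → ¬Q))

¬S = ¬F = T
¬R = ¬T = F
¬Q = ¬T = F
¬R → ¬Q = F → F = T
P ∨ (¬R → ¬Q) = F ∨ T = T
¬S ∧ (P ∨ (¬R → ¬Q)) = T ∧ T = T

true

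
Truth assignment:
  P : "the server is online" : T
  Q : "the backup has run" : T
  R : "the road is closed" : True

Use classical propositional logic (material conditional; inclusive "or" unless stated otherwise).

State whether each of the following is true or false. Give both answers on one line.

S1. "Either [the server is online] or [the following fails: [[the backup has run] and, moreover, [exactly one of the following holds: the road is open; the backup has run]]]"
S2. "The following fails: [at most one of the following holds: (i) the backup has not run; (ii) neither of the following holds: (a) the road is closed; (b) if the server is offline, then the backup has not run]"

S1 true / S2 false

S1: Parsed as P ∨ ¬(Q ∧ (¬R ⊕ Q))

¬R = ¬T = F
¬R ⊕ Q = F ⊕ T = T
Q ∧ (¬R ⊕ Q) = T ∧ T = T
¬(Q ∧ (¬R ⊕ Q)) = ¬T = F
P ∨ ¬(Q ∧ (¬R ⊕ Q)) = T ∨ F = T
Thus S1 is true.

S2: Parsed as ¬(¬Q ↑ (R ↓ (¬P → ¬Q)))

¬Q = ¬T = F
¬P = ¬T = F
¬Q = ¬T = F
¬P → ¬Q = F → F = T
R ↓ (¬P → ¬Q) = T ↓ T = F
¬Q ↑ (R ↓ (¬P → ¬Q)) = F ↑ F = T
¬(¬Q ↑ (R ↓ (¬P → ¬Q))) = ¬T = F
Thus S2 is false.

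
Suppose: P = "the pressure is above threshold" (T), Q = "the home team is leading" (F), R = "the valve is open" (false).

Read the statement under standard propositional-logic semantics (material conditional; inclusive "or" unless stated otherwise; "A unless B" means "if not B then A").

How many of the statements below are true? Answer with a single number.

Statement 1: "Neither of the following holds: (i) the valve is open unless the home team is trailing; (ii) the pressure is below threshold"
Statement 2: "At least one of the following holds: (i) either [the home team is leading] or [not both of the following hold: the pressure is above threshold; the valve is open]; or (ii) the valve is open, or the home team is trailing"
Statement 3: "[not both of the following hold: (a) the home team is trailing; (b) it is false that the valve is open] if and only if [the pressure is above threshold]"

Statement 1: This is (R or not Q) nor not P.

not Q = not False = True
R or not Q = False or True = True
not P = not True = False
(R or not Q) nor not P = True nor False = False
Thus Statement 1 is false.

Statement 2: Parsed as (Q or (P nand R)) or (R or not Q)

P nand R = True nand False = True
Q or (P nand R) = False or True = True
not Q = not False = True
R or not Q = False or True = True
(Q or (P nand R)) or (R or not Q) = True or True = True
Hence Statement 2 is true.

Statement 3: In symbols: (not Q nand not R) iff P

not Q = not False = True
not R = not False = True
not Q nand not R = True nand True = False
(not Q nand not R) iff P = False iff True = False
So Statement 3 is false.

1 of the 3 statements is true (Statement 2).

1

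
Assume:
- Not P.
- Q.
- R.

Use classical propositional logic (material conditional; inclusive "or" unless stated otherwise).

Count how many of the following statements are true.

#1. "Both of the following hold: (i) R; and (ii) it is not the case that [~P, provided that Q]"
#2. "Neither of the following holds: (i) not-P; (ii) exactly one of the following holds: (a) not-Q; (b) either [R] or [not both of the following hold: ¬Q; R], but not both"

#1: In symbols: R ∧ ¬(Q → ¬P)

¬P = ¬F = T
Q → ¬P = T → T = T
¬(Q → ¬P) = ¬T = F
R ∧ ¬(Q → ¬P) = T ∧ F = F
Thus #1 is false.

#2: This is ¬P ↓ (¬Q ⊕ (R ⊕ (¬Q ↑ R))).

¬P = ¬F = T
¬Q = ¬T = F
¬Q = ¬T = F
¬Q ↑ R = F ↑ T = T
R ⊕ (¬Q ↑ R) = T ⊕ T = F
¬Q ⊕ (R ⊕ (¬Q ↑ R)) = F ⊕ F = F
¬P ↓ (¬Q ⊕ (R ⊕ (¬Q ↑ R))) = T ↓ F = F
Hence #2 is false.

True statements: 0 (none).

0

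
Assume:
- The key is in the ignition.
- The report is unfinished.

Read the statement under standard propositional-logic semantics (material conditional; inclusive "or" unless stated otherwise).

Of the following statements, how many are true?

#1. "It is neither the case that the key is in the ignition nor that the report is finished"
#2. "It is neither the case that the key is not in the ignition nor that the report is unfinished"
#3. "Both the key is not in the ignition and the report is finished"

Let P = "the key is in the ignition" (True), Q = "the report is finished" (False).

#1: Formalization: P nor Q

P nor Q = True nor False = False
Hence #1 is false.

#2: Formalization: not P nor not Q

not P = not True = False
not Q = not False = True
not P nor not Q = False nor True = False
Hence #2 is false.

#3: This is not P and Q.

not P = not True = False
not P and Q = False and False = False
So #3 is false.

True statements: 0 (none).

0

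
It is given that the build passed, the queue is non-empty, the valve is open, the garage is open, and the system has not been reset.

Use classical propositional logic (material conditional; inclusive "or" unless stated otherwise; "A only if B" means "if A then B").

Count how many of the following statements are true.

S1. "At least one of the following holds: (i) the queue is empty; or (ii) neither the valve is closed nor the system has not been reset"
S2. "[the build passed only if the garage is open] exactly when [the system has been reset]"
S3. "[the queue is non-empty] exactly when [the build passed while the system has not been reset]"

Let N = "the queue is empty" (F), V = "the valve is open" (T), W = "the system has been reset" (F), R = "the build passed" (T), L = "the garage is closed" (F).

S1: This is N | (~V nor ~W).

~V = ~T = F
~W = ~F = T
~V nor ~W = F nor T = F
N | (~V nor ~W) = F | F = F
Thus S1 is false.

S2: This is (R -> ~L) <-> W.

~L = ~F = T
R -> ~L = T -> T = T
(R -> ~L) <-> W = T <-> F = F
So S2 is false.

S3: Parsed as ~N <-> (R & ~W)

~N = ~F = T
~W = ~F = T
R & ~W = T & T = T
~N <-> (R & ~W) = T <-> T = T
Hence S3 is true.

1 of the 3 statements is true.

1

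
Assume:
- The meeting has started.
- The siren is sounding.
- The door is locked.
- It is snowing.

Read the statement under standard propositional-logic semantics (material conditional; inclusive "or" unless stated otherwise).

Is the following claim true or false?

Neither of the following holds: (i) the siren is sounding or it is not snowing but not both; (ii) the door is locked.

The statement is false.

Let V = "the siren is sounding" (True), G = "it is snowing" (True), R = "the door is locked" (True).
In symbols: (V xor not G) nor R

not G = not True = False
V xor not G = True xor False = True
(V xor not G) nor R = True nor True = False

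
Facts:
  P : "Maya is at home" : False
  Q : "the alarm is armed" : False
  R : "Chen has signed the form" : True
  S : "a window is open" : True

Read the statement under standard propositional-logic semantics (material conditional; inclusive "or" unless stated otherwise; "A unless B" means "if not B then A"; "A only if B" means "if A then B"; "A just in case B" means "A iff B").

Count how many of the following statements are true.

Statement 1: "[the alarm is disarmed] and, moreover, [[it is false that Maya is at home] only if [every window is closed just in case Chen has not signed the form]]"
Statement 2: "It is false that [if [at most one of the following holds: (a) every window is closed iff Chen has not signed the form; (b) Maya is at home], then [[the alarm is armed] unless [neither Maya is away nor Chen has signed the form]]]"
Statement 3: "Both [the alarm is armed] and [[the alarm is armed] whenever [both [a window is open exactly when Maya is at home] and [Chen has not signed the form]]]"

2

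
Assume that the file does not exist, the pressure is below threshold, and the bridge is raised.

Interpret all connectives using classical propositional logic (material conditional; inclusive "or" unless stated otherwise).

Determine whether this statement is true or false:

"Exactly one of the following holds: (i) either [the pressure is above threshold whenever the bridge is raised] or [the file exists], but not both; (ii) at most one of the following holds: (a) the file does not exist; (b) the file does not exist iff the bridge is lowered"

Let Q = "the bridge is raised" (T), K = "the pressure is above threshold" (F), L = "the file exists" (F).
In symbols: ((Q → K) ⊕ L) ⊕ (¬L ↑ (¬L ↔ ¬Q))

Q → K = T → F = F
(Q → K) ⊕ L = F ⊕ F = F
¬L = ¬F = T
¬L = ¬F = T
¬Q = ¬T = F
¬L ↔ ¬Q = T ↔ F = F
¬L ↑ (¬L ↔ ¬Q) = T ↑ F = T
((Q → K) ⊕ L) ⊕ (¬L ↑ (¬L ↔ ¬Q)) = F ⊕ T = T

The statement is true.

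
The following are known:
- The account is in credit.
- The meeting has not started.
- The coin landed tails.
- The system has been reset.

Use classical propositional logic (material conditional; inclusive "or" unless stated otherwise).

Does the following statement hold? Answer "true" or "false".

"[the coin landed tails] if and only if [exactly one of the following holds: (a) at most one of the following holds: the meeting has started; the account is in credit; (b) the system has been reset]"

False

Let R = "the coin landed heads" (False), Q = "the meeting has started" (False), P = "the account is overdrawn" (False), S = "the system has been reset" (True).
Formalization: not R iff ((Q nand not P) xor S)

not R = not False = True
not P = not False = True
Q nand not P = False nand True = True
(Q nand not P) xor S = True xor True = False
not R iff ((Q nand not P) xor S) = True iff False = False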